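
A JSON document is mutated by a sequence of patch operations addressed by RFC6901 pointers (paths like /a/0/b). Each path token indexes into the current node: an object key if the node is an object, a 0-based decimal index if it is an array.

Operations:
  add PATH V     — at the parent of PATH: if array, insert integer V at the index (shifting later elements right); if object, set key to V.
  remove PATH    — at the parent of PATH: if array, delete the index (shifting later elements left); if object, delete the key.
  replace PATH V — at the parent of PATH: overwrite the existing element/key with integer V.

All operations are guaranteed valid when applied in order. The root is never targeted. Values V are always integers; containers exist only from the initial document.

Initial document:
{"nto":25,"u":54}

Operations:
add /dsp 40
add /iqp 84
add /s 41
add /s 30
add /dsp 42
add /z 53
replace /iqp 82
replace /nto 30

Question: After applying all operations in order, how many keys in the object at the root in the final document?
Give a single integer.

Answer: 6

Derivation:
After op 1 (add /dsp 40): {"dsp":40,"nto":25,"u":54}
After op 2 (add /iqp 84): {"dsp":40,"iqp":84,"nto":25,"u":54}
After op 3 (add /s 41): {"dsp":40,"iqp":84,"nto":25,"s":41,"u":54}
After op 4 (add /s 30): {"dsp":40,"iqp":84,"nto":25,"s":30,"u":54}
After op 5 (add /dsp 42): {"dsp":42,"iqp":84,"nto":25,"s":30,"u":54}
After op 6 (add /z 53): {"dsp":42,"iqp":84,"nto":25,"s":30,"u":54,"z":53}
After op 7 (replace /iqp 82): {"dsp":42,"iqp":82,"nto":25,"s":30,"u":54,"z":53}
After op 8 (replace /nto 30): {"dsp":42,"iqp":82,"nto":30,"s":30,"u":54,"z":53}
Size at the root: 6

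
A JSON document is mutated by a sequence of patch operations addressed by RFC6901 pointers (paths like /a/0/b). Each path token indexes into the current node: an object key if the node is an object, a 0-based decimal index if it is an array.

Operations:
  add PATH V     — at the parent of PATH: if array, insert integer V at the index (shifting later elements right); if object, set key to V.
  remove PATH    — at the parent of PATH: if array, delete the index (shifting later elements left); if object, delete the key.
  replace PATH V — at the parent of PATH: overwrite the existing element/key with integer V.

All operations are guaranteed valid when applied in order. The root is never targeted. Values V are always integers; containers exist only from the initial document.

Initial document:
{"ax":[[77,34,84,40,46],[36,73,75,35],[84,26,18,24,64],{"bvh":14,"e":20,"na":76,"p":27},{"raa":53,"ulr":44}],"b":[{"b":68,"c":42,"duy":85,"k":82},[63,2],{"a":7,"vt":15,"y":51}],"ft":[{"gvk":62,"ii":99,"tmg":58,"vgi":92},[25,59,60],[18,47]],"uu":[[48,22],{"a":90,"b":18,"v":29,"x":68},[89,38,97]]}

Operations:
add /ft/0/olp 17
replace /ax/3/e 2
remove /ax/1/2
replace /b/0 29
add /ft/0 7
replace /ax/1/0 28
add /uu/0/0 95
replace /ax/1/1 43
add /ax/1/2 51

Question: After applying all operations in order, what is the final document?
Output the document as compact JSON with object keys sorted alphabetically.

Answer: {"ax":[[77,34,84,40,46],[28,43,51,35],[84,26,18,24,64],{"bvh":14,"e":2,"na":76,"p":27},{"raa":53,"ulr":44}],"b":[29,[63,2],{"a":7,"vt":15,"y":51}],"ft":[7,{"gvk":62,"ii":99,"olp":17,"tmg":58,"vgi":92},[25,59,60],[18,47]],"uu":[[95,48,22],{"a":90,"b":18,"v":29,"x":68},[89,38,97]]}

Derivation:
After op 1 (add /ft/0/olp 17): {"ax":[[77,34,84,40,46],[36,73,75,35],[84,26,18,24,64],{"bvh":14,"e":20,"na":76,"p":27},{"raa":53,"ulr":44}],"b":[{"b":68,"c":42,"duy":85,"k":82},[63,2],{"a":7,"vt":15,"y":51}],"ft":[{"gvk":62,"ii":99,"olp":17,"tmg":58,"vgi":92},[25,59,60],[18,47]],"uu":[[48,22],{"a":90,"b":18,"v":29,"x":68},[89,38,97]]}
After op 2 (replace /ax/3/e 2): {"ax":[[77,34,84,40,46],[36,73,75,35],[84,26,18,24,64],{"bvh":14,"e":2,"na":76,"p":27},{"raa":53,"ulr":44}],"b":[{"b":68,"c":42,"duy":85,"k":82},[63,2],{"a":7,"vt":15,"y":51}],"ft":[{"gvk":62,"ii":99,"olp":17,"tmg":58,"vgi":92},[25,59,60],[18,47]],"uu":[[48,22],{"a":90,"b":18,"v":29,"x":68},[89,38,97]]}
After op 3 (remove /ax/1/2): {"ax":[[77,34,84,40,46],[36,73,35],[84,26,18,24,64],{"bvh":14,"e":2,"na":76,"p":27},{"raa":53,"ulr":44}],"b":[{"b":68,"c":42,"duy":85,"k":82},[63,2],{"a":7,"vt":15,"y":51}],"ft":[{"gvk":62,"ii":99,"olp":17,"tmg":58,"vgi":92},[25,59,60],[18,47]],"uu":[[48,22],{"a":90,"b":18,"v":29,"x":68},[89,38,97]]}
After op 4 (replace /b/0 29): {"ax":[[77,34,84,40,46],[36,73,35],[84,26,18,24,64],{"bvh":14,"e":2,"na":76,"p":27},{"raa":53,"ulr":44}],"b":[29,[63,2],{"a":7,"vt":15,"y":51}],"ft":[{"gvk":62,"ii":99,"olp":17,"tmg":58,"vgi":92},[25,59,60],[18,47]],"uu":[[48,22],{"a":90,"b":18,"v":29,"x":68},[89,38,97]]}
After op 5 (add /ft/0 7): {"ax":[[77,34,84,40,46],[36,73,35],[84,26,18,24,64],{"bvh":14,"e":2,"na":76,"p":27},{"raa":53,"ulr":44}],"b":[29,[63,2],{"a":7,"vt":15,"y":51}],"ft":[7,{"gvk":62,"ii":99,"olp":17,"tmg":58,"vgi":92},[25,59,60],[18,47]],"uu":[[48,22],{"a":90,"b":18,"v":29,"x":68},[89,38,97]]}
After op 6 (replace /ax/1/0 28): {"ax":[[77,34,84,40,46],[28,73,35],[84,26,18,24,64],{"bvh":14,"e":2,"na":76,"p":27},{"raa":53,"ulr":44}],"b":[29,[63,2],{"a":7,"vt":15,"y":51}],"ft":[7,{"gvk":62,"ii":99,"olp":17,"tmg":58,"vgi":92},[25,59,60],[18,47]],"uu":[[48,22],{"a":90,"b":18,"v":29,"x":68},[89,38,97]]}
After op 7 (add /uu/0/0 95): {"ax":[[77,34,84,40,46],[28,73,35],[84,26,18,24,64],{"bvh":14,"e":2,"na":76,"p":27},{"raa":53,"ulr":44}],"b":[29,[63,2],{"a":7,"vt":15,"y":51}],"ft":[7,{"gvk":62,"ii":99,"olp":17,"tmg":58,"vgi":92},[25,59,60],[18,47]],"uu":[[95,48,22],{"a":90,"b":18,"v":29,"x":68},[89,38,97]]}
After op 8 (replace /ax/1/1 43): {"ax":[[77,34,84,40,46],[28,43,35],[84,26,18,24,64],{"bvh":14,"e":2,"na":76,"p":27},{"raa":53,"ulr":44}],"b":[29,[63,2],{"a":7,"vt":15,"y":51}],"ft":[7,{"gvk":62,"ii":99,"olp":17,"tmg":58,"vgi":92},[25,59,60],[18,47]],"uu":[[95,48,22],{"a":90,"b":18,"v":29,"x":68},[89,38,97]]}
After op 9 (add /ax/1/2 51): {"ax":[[77,34,84,40,46],[28,43,51,35],[84,26,18,24,64],{"bvh":14,"e":2,"na":76,"p":27},{"raa":53,"ulr":44}],"b":[29,[63,2],{"a":7,"vt":15,"y":51}],"ft":[7,{"gvk":62,"ii":99,"olp":17,"tmg":58,"vgi":92},[25,59,60],[18,47]],"uu":[[95,48,22],{"a":90,"b":18,"v":29,"x":68},[89,38,97]]}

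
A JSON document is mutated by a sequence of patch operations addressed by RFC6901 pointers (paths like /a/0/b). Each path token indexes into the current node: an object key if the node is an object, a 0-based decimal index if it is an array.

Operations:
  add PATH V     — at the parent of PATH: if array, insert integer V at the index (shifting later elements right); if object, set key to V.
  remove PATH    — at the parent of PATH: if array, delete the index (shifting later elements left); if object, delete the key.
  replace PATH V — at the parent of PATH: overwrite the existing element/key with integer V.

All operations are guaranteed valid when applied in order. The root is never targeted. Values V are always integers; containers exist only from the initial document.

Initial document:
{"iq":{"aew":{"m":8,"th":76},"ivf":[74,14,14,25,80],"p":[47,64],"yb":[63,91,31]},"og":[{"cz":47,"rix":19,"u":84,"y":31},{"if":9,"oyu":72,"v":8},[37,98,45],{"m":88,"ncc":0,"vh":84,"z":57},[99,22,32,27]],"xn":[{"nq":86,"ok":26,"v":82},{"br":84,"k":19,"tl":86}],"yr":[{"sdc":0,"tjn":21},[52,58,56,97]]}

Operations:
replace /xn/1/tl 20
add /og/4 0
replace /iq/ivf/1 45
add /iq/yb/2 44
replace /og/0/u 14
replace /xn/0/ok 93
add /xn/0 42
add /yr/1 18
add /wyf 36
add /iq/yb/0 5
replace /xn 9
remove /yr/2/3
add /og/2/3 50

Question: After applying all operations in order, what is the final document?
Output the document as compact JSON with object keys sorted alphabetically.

Answer: {"iq":{"aew":{"m":8,"th":76},"ivf":[74,45,14,25,80],"p":[47,64],"yb":[5,63,91,44,31]},"og":[{"cz":47,"rix":19,"u":14,"y":31},{"if":9,"oyu":72,"v":8},[37,98,45,50],{"m":88,"ncc":0,"vh":84,"z":57},0,[99,22,32,27]],"wyf":36,"xn":9,"yr":[{"sdc":0,"tjn":21},18,[52,58,56]]}

Derivation:
After op 1 (replace /xn/1/tl 20): {"iq":{"aew":{"m":8,"th":76},"ivf":[74,14,14,25,80],"p":[47,64],"yb":[63,91,31]},"og":[{"cz":47,"rix":19,"u":84,"y":31},{"if":9,"oyu":72,"v":8},[37,98,45],{"m":88,"ncc":0,"vh":84,"z":57},[99,22,32,27]],"xn":[{"nq":86,"ok":26,"v":82},{"br":84,"k":19,"tl":20}],"yr":[{"sdc":0,"tjn":21},[52,58,56,97]]}
After op 2 (add /og/4 0): {"iq":{"aew":{"m":8,"th":76},"ivf":[74,14,14,25,80],"p":[47,64],"yb":[63,91,31]},"og":[{"cz":47,"rix":19,"u":84,"y":31},{"if":9,"oyu":72,"v":8},[37,98,45],{"m":88,"ncc":0,"vh":84,"z":57},0,[99,22,32,27]],"xn":[{"nq":86,"ok":26,"v":82},{"br":84,"k":19,"tl":20}],"yr":[{"sdc":0,"tjn":21},[52,58,56,97]]}
After op 3 (replace /iq/ivf/1 45): {"iq":{"aew":{"m":8,"th":76},"ivf":[74,45,14,25,80],"p":[47,64],"yb":[63,91,31]},"og":[{"cz":47,"rix":19,"u":84,"y":31},{"if":9,"oyu":72,"v":8},[37,98,45],{"m":88,"ncc":0,"vh":84,"z":57},0,[99,22,32,27]],"xn":[{"nq":86,"ok":26,"v":82},{"br":84,"k":19,"tl":20}],"yr":[{"sdc":0,"tjn":21},[52,58,56,97]]}
After op 4 (add /iq/yb/2 44): {"iq":{"aew":{"m":8,"th":76},"ivf":[74,45,14,25,80],"p":[47,64],"yb":[63,91,44,31]},"og":[{"cz":47,"rix":19,"u":84,"y":31},{"if":9,"oyu":72,"v":8},[37,98,45],{"m":88,"ncc":0,"vh":84,"z":57},0,[99,22,32,27]],"xn":[{"nq":86,"ok":26,"v":82},{"br":84,"k":19,"tl":20}],"yr":[{"sdc":0,"tjn":21},[52,58,56,97]]}
After op 5 (replace /og/0/u 14): {"iq":{"aew":{"m":8,"th":76},"ivf":[74,45,14,25,80],"p":[47,64],"yb":[63,91,44,31]},"og":[{"cz":47,"rix":19,"u":14,"y":31},{"if":9,"oyu":72,"v":8},[37,98,45],{"m":88,"ncc":0,"vh":84,"z":57},0,[99,22,32,27]],"xn":[{"nq":86,"ok":26,"v":82},{"br":84,"k":19,"tl":20}],"yr":[{"sdc":0,"tjn":21},[52,58,56,97]]}
After op 6 (replace /xn/0/ok 93): {"iq":{"aew":{"m":8,"th":76},"ivf":[74,45,14,25,80],"p":[47,64],"yb":[63,91,44,31]},"og":[{"cz":47,"rix":19,"u":14,"y":31},{"if":9,"oyu":72,"v":8},[37,98,45],{"m":88,"ncc":0,"vh":84,"z":57},0,[99,22,32,27]],"xn":[{"nq":86,"ok":93,"v":82},{"br":84,"k":19,"tl":20}],"yr":[{"sdc":0,"tjn":21},[52,58,56,97]]}
After op 7 (add /xn/0 42): {"iq":{"aew":{"m":8,"th":76},"ivf":[74,45,14,25,80],"p":[47,64],"yb":[63,91,44,31]},"og":[{"cz":47,"rix":19,"u":14,"y":31},{"if":9,"oyu":72,"v":8},[37,98,45],{"m":88,"ncc":0,"vh":84,"z":57},0,[99,22,32,27]],"xn":[42,{"nq":86,"ok":93,"v":82},{"br":84,"k":19,"tl":20}],"yr":[{"sdc":0,"tjn":21},[52,58,56,97]]}
After op 8 (add /yr/1 18): {"iq":{"aew":{"m":8,"th":76},"ivf":[74,45,14,25,80],"p":[47,64],"yb":[63,91,44,31]},"og":[{"cz":47,"rix":19,"u":14,"y":31},{"if":9,"oyu":72,"v":8},[37,98,45],{"m":88,"ncc":0,"vh":84,"z":57},0,[99,22,32,27]],"xn":[42,{"nq":86,"ok":93,"v":82},{"br":84,"k":19,"tl":20}],"yr":[{"sdc":0,"tjn":21},18,[52,58,56,97]]}
After op 9 (add /wyf 36): {"iq":{"aew":{"m":8,"th":76},"ivf":[74,45,14,25,80],"p":[47,64],"yb":[63,91,44,31]},"og":[{"cz":47,"rix":19,"u":14,"y":31},{"if":9,"oyu":72,"v":8},[37,98,45],{"m":88,"ncc":0,"vh":84,"z":57},0,[99,22,32,27]],"wyf":36,"xn":[42,{"nq":86,"ok":93,"v":82},{"br":84,"k":19,"tl":20}],"yr":[{"sdc":0,"tjn":21},18,[52,58,56,97]]}
After op 10 (add /iq/yb/0 5): {"iq":{"aew":{"m":8,"th":76},"ivf":[74,45,14,25,80],"p":[47,64],"yb":[5,63,91,44,31]},"og":[{"cz":47,"rix":19,"u":14,"y":31},{"if":9,"oyu":72,"v":8},[37,98,45],{"m":88,"ncc":0,"vh":84,"z":57},0,[99,22,32,27]],"wyf":36,"xn":[42,{"nq":86,"ok":93,"v":82},{"br":84,"k":19,"tl":20}],"yr":[{"sdc":0,"tjn":21},18,[52,58,56,97]]}
After op 11 (replace /xn 9): {"iq":{"aew":{"m":8,"th":76},"ivf":[74,45,14,25,80],"p":[47,64],"yb":[5,63,91,44,31]},"og":[{"cz":47,"rix":19,"u":14,"y":31},{"if":9,"oyu":72,"v":8},[37,98,45],{"m":88,"ncc":0,"vh":84,"z":57},0,[99,22,32,27]],"wyf":36,"xn":9,"yr":[{"sdc":0,"tjn":21},18,[52,58,56,97]]}
After op 12 (remove /yr/2/3): {"iq":{"aew":{"m":8,"th":76},"ivf":[74,45,14,25,80],"p":[47,64],"yb":[5,63,91,44,31]},"og":[{"cz":47,"rix":19,"u":14,"y":31},{"if":9,"oyu":72,"v":8},[37,98,45],{"m":88,"ncc":0,"vh":84,"z":57},0,[99,22,32,27]],"wyf":36,"xn":9,"yr":[{"sdc":0,"tjn":21},18,[52,58,56]]}
After op 13 (add /og/2/3 50): {"iq":{"aew":{"m":8,"th":76},"ivf":[74,45,14,25,80],"p":[47,64],"yb":[5,63,91,44,31]},"og":[{"cz":47,"rix":19,"u":14,"y":31},{"if":9,"oyu":72,"v":8},[37,98,45,50],{"m":88,"ncc":0,"vh":84,"z":57},0,[99,22,32,27]],"wyf":36,"xn":9,"yr":[{"sdc":0,"tjn":21},18,[52,58,56]]}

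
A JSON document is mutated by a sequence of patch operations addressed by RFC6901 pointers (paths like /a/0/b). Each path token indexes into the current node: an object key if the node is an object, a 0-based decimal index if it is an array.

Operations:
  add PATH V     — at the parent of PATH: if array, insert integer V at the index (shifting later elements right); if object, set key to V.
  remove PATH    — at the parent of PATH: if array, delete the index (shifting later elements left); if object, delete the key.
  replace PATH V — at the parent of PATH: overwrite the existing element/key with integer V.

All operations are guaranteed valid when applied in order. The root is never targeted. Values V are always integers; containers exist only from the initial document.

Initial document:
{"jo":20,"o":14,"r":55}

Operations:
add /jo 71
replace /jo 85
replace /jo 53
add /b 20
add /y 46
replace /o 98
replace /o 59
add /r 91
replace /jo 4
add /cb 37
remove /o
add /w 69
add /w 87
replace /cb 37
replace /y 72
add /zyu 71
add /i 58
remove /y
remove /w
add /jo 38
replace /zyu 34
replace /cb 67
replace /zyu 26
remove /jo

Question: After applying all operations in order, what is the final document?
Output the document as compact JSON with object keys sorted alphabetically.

Answer: {"b":20,"cb":67,"i":58,"r":91,"zyu":26}

Derivation:
After op 1 (add /jo 71): {"jo":71,"o":14,"r":55}
After op 2 (replace /jo 85): {"jo":85,"o":14,"r":55}
After op 3 (replace /jo 53): {"jo":53,"o":14,"r":55}
After op 4 (add /b 20): {"b":20,"jo":53,"o":14,"r":55}
After op 5 (add /y 46): {"b":20,"jo":53,"o":14,"r":55,"y":46}
After op 6 (replace /o 98): {"b":20,"jo":53,"o":98,"r":55,"y":46}
After op 7 (replace /o 59): {"b":20,"jo":53,"o":59,"r":55,"y":46}
After op 8 (add /r 91): {"b":20,"jo":53,"o":59,"r":91,"y":46}
After op 9 (replace /jo 4): {"b":20,"jo":4,"o":59,"r":91,"y":46}
After op 10 (add /cb 37): {"b":20,"cb":37,"jo":4,"o":59,"r":91,"y":46}
After op 11 (remove /o): {"b":20,"cb":37,"jo":4,"r":91,"y":46}
After op 12 (add /w 69): {"b":20,"cb":37,"jo":4,"r":91,"w":69,"y":46}
After op 13 (add /w 87): {"b":20,"cb":37,"jo":4,"r":91,"w":87,"y":46}
After op 14 (replace /cb 37): {"b":20,"cb":37,"jo":4,"r":91,"w":87,"y":46}
After op 15 (replace /y 72): {"b":20,"cb":37,"jo":4,"r":91,"w":87,"y":72}
After op 16 (add /zyu 71): {"b":20,"cb":37,"jo":4,"r":91,"w":87,"y":72,"zyu":71}
After op 17 (add /i 58): {"b":20,"cb":37,"i":58,"jo":4,"r":91,"w":87,"y":72,"zyu":71}
After op 18 (remove /y): {"b":20,"cb":37,"i":58,"jo":4,"r":91,"w":87,"zyu":71}
After op 19 (remove /w): {"b":20,"cb":37,"i":58,"jo":4,"r":91,"zyu":71}
After op 20 (add /jo 38): {"b":20,"cb":37,"i":58,"jo":38,"r":91,"zyu":71}
After op 21 (replace /zyu 34): {"b":20,"cb":37,"i":58,"jo":38,"r":91,"zyu":34}
After op 22 (replace /cb 67): {"b":20,"cb":67,"i":58,"jo":38,"r":91,"zyu":34}
After op 23 (replace /zyu 26): {"b":20,"cb":67,"i":58,"jo":38,"r":91,"zyu":26}
After op 24 (remove /jo): {"b":20,"cb":67,"i":58,"r":91,"zyu":26}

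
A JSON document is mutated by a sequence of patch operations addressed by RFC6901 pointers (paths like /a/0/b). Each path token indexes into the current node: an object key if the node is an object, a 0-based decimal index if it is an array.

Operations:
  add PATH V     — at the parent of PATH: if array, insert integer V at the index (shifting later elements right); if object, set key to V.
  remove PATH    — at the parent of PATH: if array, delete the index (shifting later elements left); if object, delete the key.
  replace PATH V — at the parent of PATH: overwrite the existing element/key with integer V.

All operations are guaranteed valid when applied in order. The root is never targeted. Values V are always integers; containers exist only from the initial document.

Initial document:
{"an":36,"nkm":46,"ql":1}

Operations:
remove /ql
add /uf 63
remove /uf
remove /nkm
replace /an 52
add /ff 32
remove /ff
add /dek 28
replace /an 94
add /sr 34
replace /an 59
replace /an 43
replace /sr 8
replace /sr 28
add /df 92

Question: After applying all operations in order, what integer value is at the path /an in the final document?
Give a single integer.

Answer: 43

Derivation:
After op 1 (remove /ql): {"an":36,"nkm":46}
After op 2 (add /uf 63): {"an":36,"nkm":46,"uf":63}
After op 3 (remove /uf): {"an":36,"nkm":46}
After op 4 (remove /nkm): {"an":36}
After op 5 (replace /an 52): {"an":52}
After op 6 (add /ff 32): {"an":52,"ff":32}
After op 7 (remove /ff): {"an":52}
After op 8 (add /dek 28): {"an":52,"dek":28}
After op 9 (replace /an 94): {"an":94,"dek":28}
After op 10 (add /sr 34): {"an":94,"dek":28,"sr":34}
After op 11 (replace /an 59): {"an":59,"dek":28,"sr":34}
After op 12 (replace /an 43): {"an":43,"dek":28,"sr":34}
After op 13 (replace /sr 8): {"an":43,"dek":28,"sr":8}
After op 14 (replace /sr 28): {"an":43,"dek":28,"sr":28}
After op 15 (add /df 92): {"an":43,"dek":28,"df":92,"sr":28}
Value at /an: 43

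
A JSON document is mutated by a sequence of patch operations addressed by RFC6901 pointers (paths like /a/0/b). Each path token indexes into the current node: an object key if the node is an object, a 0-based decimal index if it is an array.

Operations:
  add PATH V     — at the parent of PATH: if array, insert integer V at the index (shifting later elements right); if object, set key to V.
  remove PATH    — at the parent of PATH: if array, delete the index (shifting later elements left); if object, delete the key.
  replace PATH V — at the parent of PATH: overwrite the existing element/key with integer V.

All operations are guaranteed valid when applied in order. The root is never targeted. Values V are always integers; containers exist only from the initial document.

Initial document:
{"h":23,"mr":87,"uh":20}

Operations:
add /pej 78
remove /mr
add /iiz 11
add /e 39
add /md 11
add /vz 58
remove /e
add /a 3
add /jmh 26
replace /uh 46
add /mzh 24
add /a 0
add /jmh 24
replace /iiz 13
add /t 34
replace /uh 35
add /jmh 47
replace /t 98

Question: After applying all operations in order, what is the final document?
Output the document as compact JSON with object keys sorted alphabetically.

Answer: {"a":0,"h":23,"iiz":13,"jmh":47,"md":11,"mzh":24,"pej":78,"t":98,"uh":35,"vz":58}

Derivation:
After op 1 (add /pej 78): {"h":23,"mr":87,"pej":78,"uh":20}
After op 2 (remove /mr): {"h":23,"pej":78,"uh":20}
After op 3 (add /iiz 11): {"h":23,"iiz":11,"pej":78,"uh":20}
After op 4 (add /e 39): {"e":39,"h":23,"iiz":11,"pej":78,"uh":20}
After op 5 (add /md 11): {"e":39,"h":23,"iiz":11,"md":11,"pej":78,"uh":20}
After op 6 (add /vz 58): {"e":39,"h":23,"iiz":11,"md":11,"pej":78,"uh":20,"vz":58}
After op 7 (remove /e): {"h":23,"iiz":11,"md":11,"pej":78,"uh":20,"vz":58}
After op 8 (add /a 3): {"a":3,"h":23,"iiz":11,"md":11,"pej":78,"uh":20,"vz":58}
After op 9 (add /jmh 26): {"a":3,"h":23,"iiz":11,"jmh":26,"md":11,"pej":78,"uh":20,"vz":58}
After op 10 (replace /uh 46): {"a":3,"h":23,"iiz":11,"jmh":26,"md":11,"pej":78,"uh":46,"vz":58}
After op 11 (add /mzh 24): {"a":3,"h":23,"iiz":11,"jmh":26,"md":11,"mzh":24,"pej":78,"uh":46,"vz":58}
After op 12 (add /a 0): {"a":0,"h":23,"iiz":11,"jmh":26,"md":11,"mzh":24,"pej":78,"uh":46,"vz":58}
After op 13 (add /jmh 24): {"a":0,"h":23,"iiz":11,"jmh":24,"md":11,"mzh":24,"pej":78,"uh":46,"vz":58}
After op 14 (replace /iiz 13): {"a":0,"h":23,"iiz":13,"jmh":24,"md":11,"mzh":24,"pej":78,"uh":46,"vz":58}
After op 15 (add /t 34): {"a":0,"h":23,"iiz":13,"jmh":24,"md":11,"mzh":24,"pej":78,"t":34,"uh":46,"vz":58}
After op 16 (replace /uh 35): {"a":0,"h":23,"iiz":13,"jmh":24,"md":11,"mzh":24,"pej":78,"t":34,"uh":35,"vz":58}
After op 17 (add /jmh 47): {"a":0,"h":23,"iiz":13,"jmh":47,"md":11,"mzh":24,"pej":78,"t":34,"uh":35,"vz":58}
After op 18 (replace /t 98): {"a":0,"h":23,"iiz":13,"jmh":47,"md":11,"mzh":24,"pej":78,"t":98,"uh":35,"vz":58}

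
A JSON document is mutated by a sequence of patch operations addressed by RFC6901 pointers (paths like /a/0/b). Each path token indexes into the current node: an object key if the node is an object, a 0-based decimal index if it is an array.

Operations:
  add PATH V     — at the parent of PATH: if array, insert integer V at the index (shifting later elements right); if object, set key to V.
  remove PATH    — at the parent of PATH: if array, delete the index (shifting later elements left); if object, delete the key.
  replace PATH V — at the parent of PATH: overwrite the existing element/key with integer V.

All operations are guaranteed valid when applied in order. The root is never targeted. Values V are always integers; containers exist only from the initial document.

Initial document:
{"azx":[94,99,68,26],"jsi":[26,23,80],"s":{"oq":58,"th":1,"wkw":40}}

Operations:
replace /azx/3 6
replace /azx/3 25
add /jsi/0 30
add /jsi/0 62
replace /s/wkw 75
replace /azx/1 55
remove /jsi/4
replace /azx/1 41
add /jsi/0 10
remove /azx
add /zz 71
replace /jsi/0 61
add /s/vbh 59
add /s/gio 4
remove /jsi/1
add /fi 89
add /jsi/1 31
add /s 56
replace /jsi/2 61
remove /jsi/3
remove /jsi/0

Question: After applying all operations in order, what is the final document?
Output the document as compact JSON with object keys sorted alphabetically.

Answer: {"fi":89,"jsi":[31,61,23],"s":56,"zz":71}

Derivation:
After op 1 (replace /azx/3 6): {"azx":[94,99,68,6],"jsi":[26,23,80],"s":{"oq":58,"th":1,"wkw":40}}
After op 2 (replace /azx/3 25): {"azx":[94,99,68,25],"jsi":[26,23,80],"s":{"oq":58,"th":1,"wkw":40}}
After op 3 (add /jsi/0 30): {"azx":[94,99,68,25],"jsi":[30,26,23,80],"s":{"oq":58,"th":1,"wkw":40}}
After op 4 (add /jsi/0 62): {"azx":[94,99,68,25],"jsi":[62,30,26,23,80],"s":{"oq":58,"th":1,"wkw":40}}
After op 5 (replace /s/wkw 75): {"azx":[94,99,68,25],"jsi":[62,30,26,23,80],"s":{"oq":58,"th":1,"wkw":75}}
After op 6 (replace /azx/1 55): {"azx":[94,55,68,25],"jsi":[62,30,26,23,80],"s":{"oq":58,"th":1,"wkw":75}}
After op 7 (remove /jsi/4): {"azx":[94,55,68,25],"jsi":[62,30,26,23],"s":{"oq":58,"th":1,"wkw":75}}
After op 8 (replace /azx/1 41): {"azx":[94,41,68,25],"jsi":[62,30,26,23],"s":{"oq":58,"th":1,"wkw":75}}
After op 9 (add /jsi/0 10): {"azx":[94,41,68,25],"jsi":[10,62,30,26,23],"s":{"oq":58,"th":1,"wkw":75}}
After op 10 (remove /azx): {"jsi":[10,62,30,26,23],"s":{"oq":58,"th":1,"wkw":75}}
After op 11 (add /zz 71): {"jsi":[10,62,30,26,23],"s":{"oq":58,"th":1,"wkw":75},"zz":71}
After op 12 (replace /jsi/0 61): {"jsi":[61,62,30,26,23],"s":{"oq":58,"th":1,"wkw":75},"zz":71}
After op 13 (add /s/vbh 59): {"jsi":[61,62,30,26,23],"s":{"oq":58,"th":1,"vbh":59,"wkw":75},"zz":71}
After op 14 (add /s/gio 4): {"jsi":[61,62,30,26,23],"s":{"gio":4,"oq":58,"th":1,"vbh":59,"wkw":75},"zz":71}
After op 15 (remove /jsi/1): {"jsi":[61,30,26,23],"s":{"gio":4,"oq":58,"th":1,"vbh":59,"wkw":75},"zz":71}
After op 16 (add /fi 89): {"fi":89,"jsi":[61,30,26,23],"s":{"gio":4,"oq":58,"th":1,"vbh":59,"wkw":75},"zz":71}
After op 17 (add /jsi/1 31): {"fi":89,"jsi":[61,31,30,26,23],"s":{"gio":4,"oq":58,"th":1,"vbh":59,"wkw":75},"zz":71}
After op 18 (add /s 56): {"fi":89,"jsi":[61,31,30,26,23],"s":56,"zz":71}
After op 19 (replace /jsi/2 61): {"fi":89,"jsi":[61,31,61,26,23],"s":56,"zz":71}
After op 20 (remove /jsi/3): {"fi":89,"jsi":[61,31,61,23],"s":56,"zz":71}
After op 21 (remove /jsi/0): {"fi":89,"jsi":[31,61,23],"s":56,"zz":71}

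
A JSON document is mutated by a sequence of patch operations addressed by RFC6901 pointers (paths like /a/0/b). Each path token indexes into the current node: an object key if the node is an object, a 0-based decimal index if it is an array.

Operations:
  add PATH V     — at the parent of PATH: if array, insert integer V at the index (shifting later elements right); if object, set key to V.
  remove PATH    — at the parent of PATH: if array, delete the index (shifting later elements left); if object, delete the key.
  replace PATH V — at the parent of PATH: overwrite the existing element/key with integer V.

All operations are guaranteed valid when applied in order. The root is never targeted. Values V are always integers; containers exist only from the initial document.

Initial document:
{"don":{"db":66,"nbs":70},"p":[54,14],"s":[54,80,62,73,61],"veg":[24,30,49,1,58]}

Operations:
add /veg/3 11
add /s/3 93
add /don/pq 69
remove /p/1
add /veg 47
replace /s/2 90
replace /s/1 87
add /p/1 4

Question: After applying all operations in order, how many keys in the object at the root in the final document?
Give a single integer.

After op 1 (add /veg/3 11): {"don":{"db":66,"nbs":70},"p":[54,14],"s":[54,80,62,73,61],"veg":[24,30,49,11,1,58]}
After op 2 (add /s/3 93): {"don":{"db":66,"nbs":70},"p":[54,14],"s":[54,80,62,93,73,61],"veg":[24,30,49,11,1,58]}
After op 3 (add /don/pq 69): {"don":{"db":66,"nbs":70,"pq":69},"p":[54,14],"s":[54,80,62,93,73,61],"veg":[24,30,49,11,1,58]}
After op 4 (remove /p/1): {"don":{"db":66,"nbs":70,"pq":69},"p":[54],"s":[54,80,62,93,73,61],"veg":[24,30,49,11,1,58]}
After op 5 (add /veg 47): {"don":{"db":66,"nbs":70,"pq":69},"p":[54],"s":[54,80,62,93,73,61],"veg":47}
After op 6 (replace /s/2 90): {"don":{"db":66,"nbs":70,"pq":69},"p":[54],"s":[54,80,90,93,73,61],"veg":47}
After op 7 (replace /s/1 87): {"don":{"db":66,"nbs":70,"pq":69},"p":[54],"s":[54,87,90,93,73,61],"veg":47}
After op 8 (add /p/1 4): {"don":{"db":66,"nbs":70,"pq":69},"p":[54,4],"s":[54,87,90,93,73,61],"veg":47}
Size at the root: 4

Answer: 4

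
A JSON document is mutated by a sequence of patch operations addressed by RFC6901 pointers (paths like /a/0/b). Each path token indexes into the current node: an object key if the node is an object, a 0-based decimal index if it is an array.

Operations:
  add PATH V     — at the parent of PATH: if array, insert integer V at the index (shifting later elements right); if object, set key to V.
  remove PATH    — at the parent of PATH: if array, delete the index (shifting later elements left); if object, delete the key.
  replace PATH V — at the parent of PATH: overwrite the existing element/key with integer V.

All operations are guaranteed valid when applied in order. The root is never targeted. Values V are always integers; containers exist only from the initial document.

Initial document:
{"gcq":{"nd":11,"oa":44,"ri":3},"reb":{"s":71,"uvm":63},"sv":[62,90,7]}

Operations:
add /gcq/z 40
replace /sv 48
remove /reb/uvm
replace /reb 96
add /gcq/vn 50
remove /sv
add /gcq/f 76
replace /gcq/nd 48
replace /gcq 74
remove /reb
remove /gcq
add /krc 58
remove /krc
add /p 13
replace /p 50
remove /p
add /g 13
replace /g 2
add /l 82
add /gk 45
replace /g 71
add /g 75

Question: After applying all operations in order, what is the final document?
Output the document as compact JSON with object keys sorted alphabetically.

After op 1 (add /gcq/z 40): {"gcq":{"nd":11,"oa":44,"ri":3,"z":40},"reb":{"s":71,"uvm":63},"sv":[62,90,7]}
After op 2 (replace /sv 48): {"gcq":{"nd":11,"oa":44,"ri":3,"z":40},"reb":{"s":71,"uvm":63},"sv":48}
After op 3 (remove /reb/uvm): {"gcq":{"nd":11,"oa":44,"ri":3,"z":40},"reb":{"s":71},"sv":48}
After op 4 (replace /reb 96): {"gcq":{"nd":11,"oa":44,"ri":3,"z":40},"reb":96,"sv":48}
After op 5 (add /gcq/vn 50): {"gcq":{"nd":11,"oa":44,"ri":3,"vn":50,"z":40},"reb":96,"sv":48}
After op 6 (remove /sv): {"gcq":{"nd":11,"oa":44,"ri":3,"vn":50,"z":40},"reb":96}
After op 7 (add /gcq/f 76): {"gcq":{"f":76,"nd":11,"oa":44,"ri":3,"vn":50,"z":40},"reb":96}
After op 8 (replace /gcq/nd 48): {"gcq":{"f":76,"nd":48,"oa":44,"ri":3,"vn":50,"z":40},"reb":96}
After op 9 (replace /gcq 74): {"gcq":74,"reb":96}
After op 10 (remove /reb): {"gcq":74}
After op 11 (remove /gcq): {}
After op 12 (add /krc 58): {"krc":58}
After op 13 (remove /krc): {}
After op 14 (add /p 13): {"p":13}
After op 15 (replace /p 50): {"p":50}
After op 16 (remove /p): {}
After op 17 (add /g 13): {"g":13}
After op 18 (replace /g 2): {"g":2}
After op 19 (add /l 82): {"g":2,"l":82}
After op 20 (add /gk 45): {"g":2,"gk":45,"l":82}
After op 21 (replace /g 71): {"g":71,"gk":45,"l":82}
After op 22 (add /g 75): {"g":75,"gk":45,"l":82}

Answer: {"g":75,"gk":45,"l":82}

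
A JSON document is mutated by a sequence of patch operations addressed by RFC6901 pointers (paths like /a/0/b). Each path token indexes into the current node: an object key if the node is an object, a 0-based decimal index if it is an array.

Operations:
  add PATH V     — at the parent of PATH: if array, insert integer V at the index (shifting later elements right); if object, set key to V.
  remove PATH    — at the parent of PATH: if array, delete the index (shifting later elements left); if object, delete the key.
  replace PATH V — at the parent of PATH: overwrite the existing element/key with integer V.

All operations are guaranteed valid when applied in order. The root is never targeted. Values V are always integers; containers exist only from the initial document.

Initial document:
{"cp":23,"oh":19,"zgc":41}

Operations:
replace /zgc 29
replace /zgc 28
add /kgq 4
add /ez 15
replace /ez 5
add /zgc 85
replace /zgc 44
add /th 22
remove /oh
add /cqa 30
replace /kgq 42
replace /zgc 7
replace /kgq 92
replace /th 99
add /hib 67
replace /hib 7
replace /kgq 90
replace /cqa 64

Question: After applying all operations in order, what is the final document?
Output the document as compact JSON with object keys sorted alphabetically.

After op 1 (replace /zgc 29): {"cp":23,"oh":19,"zgc":29}
After op 2 (replace /zgc 28): {"cp":23,"oh":19,"zgc":28}
After op 3 (add /kgq 4): {"cp":23,"kgq":4,"oh":19,"zgc":28}
After op 4 (add /ez 15): {"cp":23,"ez":15,"kgq":4,"oh":19,"zgc":28}
After op 5 (replace /ez 5): {"cp":23,"ez":5,"kgq":4,"oh":19,"zgc":28}
After op 6 (add /zgc 85): {"cp":23,"ez":5,"kgq":4,"oh":19,"zgc":85}
After op 7 (replace /zgc 44): {"cp":23,"ez":5,"kgq":4,"oh":19,"zgc":44}
After op 8 (add /th 22): {"cp":23,"ez":5,"kgq":4,"oh":19,"th":22,"zgc":44}
After op 9 (remove /oh): {"cp":23,"ez":5,"kgq":4,"th":22,"zgc":44}
After op 10 (add /cqa 30): {"cp":23,"cqa":30,"ez":5,"kgq":4,"th":22,"zgc":44}
After op 11 (replace /kgq 42): {"cp":23,"cqa":30,"ez":5,"kgq":42,"th":22,"zgc":44}
After op 12 (replace /zgc 7): {"cp":23,"cqa":30,"ez":5,"kgq":42,"th":22,"zgc":7}
After op 13 (replace /kgq 92): {"cp":23,"cqa":30,"ez":5,"kgq":92,"th":22,"zgc":7}
After op 14 (replace /th 99): {"cp":23,"cqa":30,"ez":5,"kgq":92,"th":99,"zgc":7}
After op 15 (add /hib 67): {"cp":23,"cqa":30,"ez":5,"hib":67,"kgq":92,"th":99,"zgc":7}
After op 16 (replace /hib 7): {"cp":23,"cqa":30,"ez":5,"hib":7,"kgq":92,"th":99,"zgc":7}
After op 17 (replace /kgq 90): {"cp":23,"cqa":30,"ez":5,"hib":7,"kgq":90,"th":99,"zgc":7}
After op 18 (replace /cqa 64): {"cp":23,"cqa":64,"ez":5,"hib":7,"kgq":90,"th":99,"zgc":7}

Answer: {"cp":23,"cqa":64,"ez":5,"hib":7,"kgq":90,"th":99,"zgc":7}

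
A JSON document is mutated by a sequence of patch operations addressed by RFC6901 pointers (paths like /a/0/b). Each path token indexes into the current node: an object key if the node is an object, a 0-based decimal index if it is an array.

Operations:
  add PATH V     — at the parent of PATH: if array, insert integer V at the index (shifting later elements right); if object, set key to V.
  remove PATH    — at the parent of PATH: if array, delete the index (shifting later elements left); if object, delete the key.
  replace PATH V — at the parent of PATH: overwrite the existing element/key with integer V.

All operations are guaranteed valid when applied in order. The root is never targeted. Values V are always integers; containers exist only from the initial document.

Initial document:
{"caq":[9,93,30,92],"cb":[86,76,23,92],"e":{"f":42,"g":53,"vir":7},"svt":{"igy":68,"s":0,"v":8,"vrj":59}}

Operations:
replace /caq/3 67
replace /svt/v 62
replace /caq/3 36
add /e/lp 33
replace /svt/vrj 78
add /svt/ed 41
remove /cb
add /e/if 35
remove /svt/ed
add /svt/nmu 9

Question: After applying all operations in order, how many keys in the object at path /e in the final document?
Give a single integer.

After op 1 (replace /caq/3 67): {"caq":[9,93,30,67],"cb":[86,76,23,92],"e":{"f":42,"g":53,"vir":7},"svt":{"igy":68,"s":0,"v":8,"vrj":59}}
After op 2 (replace /svt/v 62): {"caq":[9,93,30,67],"cb":[86,76,23,92],"e":{"f":42,"g":53,"vir":7},"svt":{"igy":68,"s":0,"v":62,"vrj":59}}
After op 3 (replace /caq/3 36): {"caq":[9,93,30,36],"cb":[86,76,23,92],"e":{"f":42,"g":53,"vir":7},"svt":{"igy":68,"s":0,"v":62,"vrj":59}}
After op 4 (add /e/lp 33): {"caq":[9,93,30,36],"cb":[86,76,23,92],"e":{"f":42,"g":53,"lp":33,"vir":7},"svt":{"igy":68,"s":0,"v":62,"vrj":59}}
After op 5 (replace /svt/vrj 78): {"caq":[9,93,30,36],"cb":[86,76,23,92],"e":{"f":42,"g":53,"lp":33,"vir":7},"svt":{"igy":68,"s":0,"v":62,"vrj":78}}
After op 6 (add /svt/ed 41): {"caq":[9,93,30,36],"cb":[86,76,23,92],"e":{"f":42,"g":53,"lp":33,"vir":7},"svt":{"ed":41,"igy":68,"s":0,"v":62,"vrj":78}}
After op 7 (remove /cb): {"caq":[9,93,30,36],"e":{"f":42,"g":53,"lp":33,"vir":7},"svt":{"ed":41,"igy":68,"s":0,"v":62,"vrj":78}}
After op 8 (add /e/if 35): {"caq":[9,93,30,36],"e":{"f":42,"g":53,"if":35,"lp":33,"vir":7},"svt":{"ed":41,"igy":68,"s":0,"v":62,"vrj":78}}
After op 9 (remove /svt/ed): {"caq":[9,93,30,36],"e":{"f":42,"g":53,"if":35,"lp":33,"vir":7},"svt":{"igy":68,"s":0,"v":62,"vrj":78}}
After op 10 (add /svt/nmu 9): {"caq":[9,93,30,36],"e":{"f":42,"g":53,"if":35,"lp":33,"vir":7},"svt":{"igy":68,"nmu":9,"s":0,"v":62,"vrj":78}}
Size at path /e: 5

Answer: 5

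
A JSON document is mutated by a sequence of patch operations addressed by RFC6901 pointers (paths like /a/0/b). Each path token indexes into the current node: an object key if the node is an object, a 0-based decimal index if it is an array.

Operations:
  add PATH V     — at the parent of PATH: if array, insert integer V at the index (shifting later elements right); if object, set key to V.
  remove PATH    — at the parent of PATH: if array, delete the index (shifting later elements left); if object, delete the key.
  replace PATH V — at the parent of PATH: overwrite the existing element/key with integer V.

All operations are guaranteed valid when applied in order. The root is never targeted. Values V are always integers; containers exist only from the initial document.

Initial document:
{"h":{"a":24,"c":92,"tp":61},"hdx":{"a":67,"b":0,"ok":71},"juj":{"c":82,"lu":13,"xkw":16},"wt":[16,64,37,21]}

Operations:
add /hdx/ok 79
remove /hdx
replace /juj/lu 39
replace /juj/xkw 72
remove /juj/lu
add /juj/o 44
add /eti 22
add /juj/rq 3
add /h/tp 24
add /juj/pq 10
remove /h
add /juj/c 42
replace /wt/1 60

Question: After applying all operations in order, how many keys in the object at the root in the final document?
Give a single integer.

After op 1 (add /hdx/ok 79): {"h":{"a":24,"c":92,"tp":61},"hdx":{"a":67,"b":0,"ok":79},"juj":{"c":82,"lu":13,"xkw":16},"wt":[16,64,37,21]}
After op 2 (remove /hdx): {"h":{"a":24,"c":92,"tp":61},"juj":{"c":82,"lu":13,"xkw":16},"wt":[16,64,37,21]}
After op 3 (replace /juj/lu 39): {"h":{"a":24,"c":92,"tp":61},"juj":{"c":82,"lu":39,"xkw":16},"wt":[16,64,37,21]}
After op 4 (replace /juj/xkw 72): {"h":{"a":24,"c":92,"tp":61},"juj":{"c":82,"lu":39,"xkw":72},"wt":[16,64,37,21]}
After op 5 (remove /juj/lu): {"h":{"a":24,"c":92,"tp":61},"juj":{"c":82,"xkw":72},"wt":[16,64,37,21]}
After op 6 (add /juj/o 44): {"h":{"a":24,"c":92,"tp":61},"juj":{"c":82,"o":44,"xkw":72},"wt":[16,64,37,21]}
After op 7 (add /eti 22): {"eti":22,"h":{"a":24,"c":92,"tp":61},"juj":{"c":82,"o":44,"xkw":72},"wt":[16,64,37,21]}
After op 8 (add /juj/rq 3): {"eti":22,"h":{"a":24,"c":92,"tp":61},"juj":{"c":82,"o":44,"rq":3,"xkw":72},"wt":[16,64,37,21]}
After op 9 (add /h/tp 24): {"eti":22,"h":{"a":24,"c":92,"tp":24},"juj":{"c":82,"o":44,"rq":3,"xkw":72},"wt":[16,64,37,21]}
After op 10 (add /juj/pq 10): {"eti":22,"h":{"a":24,"c":92,"tp":24},"juj":{"c":82,"o":44,"pq":10,"rq":3,"xkw":72},"wt":[16,64,37,21]}
After op 11 (remove /h): {"eti":22,"juj":{"c":82,"o":44,"pq":10,"rq":3,"xkw":72},"wt":[16,64,37,21]}
After op 12 (add /juj/c 42): {"eti":22,"juj":{"c":42,"o":44,"pq":10,"rq":3,"xkw":72},"wt":[16,64,37,21]}
After op 13 (replace /wt/1 60): {"eti":22,"juj":{"c":42,"o":44,"pq":10,"rq":3,"xkw":72},"wt":[16,60,37,21]}
Size at the root: 3

Answer: 3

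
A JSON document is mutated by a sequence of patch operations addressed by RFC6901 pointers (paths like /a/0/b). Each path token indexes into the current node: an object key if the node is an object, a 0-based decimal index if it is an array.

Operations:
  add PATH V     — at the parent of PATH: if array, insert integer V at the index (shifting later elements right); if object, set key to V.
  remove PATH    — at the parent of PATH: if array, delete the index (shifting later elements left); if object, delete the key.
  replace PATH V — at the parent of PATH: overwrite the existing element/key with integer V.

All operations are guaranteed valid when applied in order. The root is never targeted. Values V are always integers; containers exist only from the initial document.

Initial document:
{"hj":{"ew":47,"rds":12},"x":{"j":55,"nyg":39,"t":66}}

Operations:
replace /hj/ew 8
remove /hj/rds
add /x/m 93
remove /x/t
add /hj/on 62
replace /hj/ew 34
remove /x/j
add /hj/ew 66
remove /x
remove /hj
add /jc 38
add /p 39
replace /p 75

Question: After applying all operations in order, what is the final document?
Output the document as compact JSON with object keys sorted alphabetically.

Answer: {"jc":38,"p":75}

Derivation:
After op 1 (replace /hj/ew 8): {"hj":{"ew":8,"rds":12},"x":{"j":55,"nyg":39,"t":66}}
After op 2 (remove /hj/rds): {"hj":{"ew":8},"x":{"j":55,"nyg":39,"t":66}}
After op 3 (add /x/m 93): {"hj":{"ew":8},"x":{"j":55,"m":93,"nyg":39,"t":66}}
After op 4 (remove /x/t): {"hj":{"ew":8},"x":{"j":55,"m":93,"nyg":39}}
After op 5 (add /hj/on 62): {"hj":{"ew":8,"on":62},"x":{"j":55,"m":93,"nyg":39}}
After op 6 (replace /hj/ew 34): {"hj":{"ew":34,"on":62},"x":{"j":55,"m":93,"nyg":39}}
After op 7 (remove /x/j): {"hj":{"ew":34,"on":62},"x":{"m":93,"nyg":39}}
After op 8 (add /hj/ew 66): {"hj":{"ew":66,"on":62},"x":{"m":93,"nyg":39}}
After op 9 (remove /x): {"hj":{"ew":66,"on":62}}
After op 10 (remove /hj): {}
After op 11 (add /jc 38): {"jc":38}
After op 12 (add /p 39): {"jc":38,"p":39}
After op 13 (replace /p 75): {"jc":38,"p":75}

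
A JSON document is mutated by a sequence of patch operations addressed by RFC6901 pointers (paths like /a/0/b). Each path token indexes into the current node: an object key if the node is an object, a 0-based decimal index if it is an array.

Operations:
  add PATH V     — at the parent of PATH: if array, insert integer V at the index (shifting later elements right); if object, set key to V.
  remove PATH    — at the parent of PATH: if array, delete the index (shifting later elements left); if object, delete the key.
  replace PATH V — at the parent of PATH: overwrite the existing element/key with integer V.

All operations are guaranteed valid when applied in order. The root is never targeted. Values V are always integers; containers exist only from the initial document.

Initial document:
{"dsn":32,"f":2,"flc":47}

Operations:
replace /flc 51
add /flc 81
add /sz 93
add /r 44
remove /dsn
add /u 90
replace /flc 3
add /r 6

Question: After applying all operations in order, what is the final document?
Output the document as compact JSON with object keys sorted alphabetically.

After op 1 (replace /flc 51): {"dsn":32,"f":2,"flc":51}
After op 2 (add /flc 81): {"dsn":32,"f":2,"flc":81}
After op 3 (add /sz 93): {"dsn":32,"f":2,"flc":81,"sz":93}
After op 4 (add /r 44): {"dsn":32,"f":2,"flc":81,"r":44,"sz":93}
After op 5 (remove /dsn): {"f":2,"flc":81,"r":44,"sz":93}
After op 6 (add /u 90): {"f":2,"flc":81,"r":44,"sz":93,"u":90}
After op 7 (replace /flc 3): {"f":2,"flc":3,"r":44,"sz":93,"u":90}
After op 8 (add /r 6): {"f":2,"flc":3,"r":6,"sz":93,"u":90}

Answer: {"f":2,"flc":3,"r":6,"sz":93,"u":90}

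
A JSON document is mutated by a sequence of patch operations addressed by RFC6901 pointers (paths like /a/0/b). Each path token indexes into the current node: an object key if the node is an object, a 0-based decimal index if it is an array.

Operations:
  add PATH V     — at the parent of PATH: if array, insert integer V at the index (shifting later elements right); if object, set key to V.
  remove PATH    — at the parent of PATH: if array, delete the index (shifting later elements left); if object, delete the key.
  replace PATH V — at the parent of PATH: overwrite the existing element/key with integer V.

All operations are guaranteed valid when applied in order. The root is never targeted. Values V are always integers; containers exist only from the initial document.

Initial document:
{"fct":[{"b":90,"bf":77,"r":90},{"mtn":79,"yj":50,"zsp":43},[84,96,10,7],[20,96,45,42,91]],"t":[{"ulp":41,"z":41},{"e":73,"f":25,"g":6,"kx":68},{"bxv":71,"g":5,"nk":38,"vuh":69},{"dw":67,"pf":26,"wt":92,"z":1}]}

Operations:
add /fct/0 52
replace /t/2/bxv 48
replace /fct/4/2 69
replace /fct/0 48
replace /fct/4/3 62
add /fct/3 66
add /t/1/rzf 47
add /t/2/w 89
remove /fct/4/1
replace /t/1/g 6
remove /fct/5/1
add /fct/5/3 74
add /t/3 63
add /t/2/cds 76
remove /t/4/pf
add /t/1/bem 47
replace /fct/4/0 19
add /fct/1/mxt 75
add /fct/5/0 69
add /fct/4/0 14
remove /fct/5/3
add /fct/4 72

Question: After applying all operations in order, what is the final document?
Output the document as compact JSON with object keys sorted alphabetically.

After op 1 (add /fct/0 52): {"fct":[52,{"b":90,"bf":77,"r":90},{"mtn":79,"yj":50,"zsp":43},[84,96,10,7],[20,96,45,42,91]],"t":[{"ulp":41,"z":41},{"e":73,"f":25,"g":6,"kx":68},{"bxv":71,"g":5,"nk":38,"vuh":69},{"dw":67,"pf":26,"wt":92,"z":1}]}
After op 2 (replace /t/2/bxv 48): {"fct":[52,{"b":90,"bf":77,"r":90},{"mtn":79,"yj":50,"zsp":43},[84,96,10,7],[20,96,45,42,91]],"t":[{"ulp":41,"z":41},{"e":73,"f":25,"g":6,"kx":68},{"bxv":48,"g":5,"nk":38,"vuh":69},{"dw":67,"pf":26,"wt":92,"z":1}]}
After op 3 (replace /fct/4/2 69): {"fct":[52,{"b":90,"bf":77,"r":90},{"mtn":79,"yj":50,"zsp":43},[84,96,10,7],[20,96,69,42,91]],"t":[{"ulp":41,"z":41},{"e":73,"f":25,"g":6,"kx":68},{"bxv":48,"g":5,"nk":38,"vuh":69},{"dw":67,"pf":26,"wt":92,"z":1}]}
After op 4 (replace /fct/0 48): {"fct":[48,{"b":90,"bf":77,"r":90},{"mtn":79,"yj":50,"zsp":43},[84,96,10,7],[20,96,69,42,91]],"t":[{"ulp":41,"z":41},{"e":73,"f":25,"g":6,"kx":68},{"bxv":48,"g":5,"nk":38,"vuh":69},{"dw":67,"pf":26,"wt":92,"z":1}]}
After op 5 (replace /fct/4/3 62): {"fct":[48,{"b":90,"bf":77,"r":90},{"mtn":79,"yj":50,"zsp":43},[84,96,10,7],[20,96,69,62,91]],"t":[{"ulp":41,"z":41},{"e":73,"f":25,"g":6,"kx":68},{"bxv":48,"g":5,"nk":38,"vuh":69},{"dw":67,"pf":26,"wt":92,"z":1}]}
After op 6 (add /fct/3 66): {"fct":[48,{"b":90,"bf":77,"r":90},{"mtn":79,"yj":50,"zsp":43},66,[84,96,10,7],[20,96,69,62,91]],"t":[{"ulp":41,"z":41},{"e":73,"f":25,"g":6,"kx":68},{"bxv":48,"g":5,"nk":38,"vuh":69},{"dw":67,"pf":26,"wt":92,"z":1}]}
After op 7 (add /t/1/rzf 47): {"fct":[48,{"b":90,"bf":77,"r":90},{"mtn":79,"yj":50,"zsp":43},66,[84,96,10,7],[20,96,69,62,91]],"t":[{"ulp":41,"z":41},{"e":73,"f":25,"g":6,"kx":68,"rzf":47},{"bxv":48,"g":5,"nk":38,"vuh":69},{"dw":67,"pf":26,"wt":92,"z":1}]}
After op 8 (add /t/2/w 89): {"fct":[48,{"b":90,"bf":77,"r":90},{"mtn":79,"yj":50,"zsp":43},66,[84,96,10,7],[20,96,69,62,91]],"t":[{"ulp":41,"z":41},{"e":73,"f":25,"g":6,"kx":68,"rzf":47},{"bxv":48,"g":5,"nk":38,"vuh":69,"w":89},{"dw":67,"pf":26,"wt":92,"z":1}]}
After op 9 (remove /fct/4/1): {"fct":[48,{"b":90,"bf":77,"r":90},{"mtn":79,"yj":50,"zsp":43},66,[84,10,7],[20,96,69,62,91]],"t":[{"ulp":41,"z":41},{"e":73,"f":25,"g":6,"kx":68,"rzf":47},{"bxv":48,"g":5,"nk":38,"vuh":69,"w":89},{"dw":67,"pf":26,"wt":92,"z":1}]}
After op 10 (replace /t/1/g 6): {"fct":[48,{"b":90,"bf":77,"r":90},{"mtn":79,"yj":50,"zsp":43},66,[84,10,7],[20,96,69,62,91]],"t":[{"ulp":41,"z":41},{"e":73,"f":25,"g":6,"kx":68,"rzf":47},{"bxv":48,"g":5,"nk":38,"vuh":69,"w":89},{"dw":67,"pf":26,"wt":92,"z":1}]}
After op 11 (remove /fct/5/1): {"fct":[48,{"b":90,"bf":77,"r":90},{"mtn":79,"yj":50,"zsp":43},66,[84,10,7],[20,69,62,91]],"t":[{"ulp":41,"z":41},{"e":73,"f":25,"g":6,"kx":68,"rzf":47},{"bxv":48,"g":5,"nk":38,"vuh":69,"w":89},{"dw":67,"pf":26,"wt":92,"z":1}]}
After op 12 (add /fct/5/3 74): {"fct":[48,{"b":90,"bf":77,"r":90},{"mtn":79,"yj":50,"zsp":43},66,[84,10,7],[20,69,62,74,91]],"t":[{"ulp":41,"z":41},{"e":73,"f":25,"g":6,"kx":68,"rzf":47},{"bxv":48,"g":5,"nk":38,"vuh":69,"w":89},{"dw":67,"pf":26,"wt":92,"z":1}]}
After op 13 (add /t/3 63): {"fct":[48,{"b":90,"bf":77,"r":90},{"mtn":79,"yj":50,"zsp":43},66,[84,10,7],[20,69,62,74,91]],"t":[{"ulp":41,"z":41},{"e":73,"f":25,"g":6,"kx":68,"rzf":47},{"bxv":48,"g":5,"nk":38,"vuh":69,"w":89},63,{"dw":67,"pf":26,"wt":92,"z":1}]}
After op 14 (add /t/2/cds 76): {"fct":[48,{"b":90,"bf":77,"r":90},{"mtn":79,"yj":50,"zsp":43},66,[84,10,7],[20,69,62,74,91]],"t":[{"ulp":41,"z":41},{"e":73,"f":25,"g":6,"kx":68,"rzf":47},{"bxv":48,"cds":76,"g":5,"nk":38,"vuh":69,"w":89},63,{"dw":67,"pf":26,"wt":92,"z":1}]}
After op 15 (remove /t/4/pf): {"fct":[48,{"b":90,"bf":77,"r":90},{"mtn":79,"yj":50,"zsp":43},66,[84,10,7],[20,69,62,74,91]],"t":[{"ulp":41,"z":41},{"e":73,"f":25,"g":6,"kx":68,"rzf":47},{"bxv":48,"cds":76,"g":5,"nk":38,"vuh":69,"w":89},63,{"dw":67,"wt":92,"z":1}]}
After op 16 (add /t/1/bem 47): {"fct":[48,{"b":90,"bf":77,"r":90},{"mtn":79,"yj":50,"zsp":43},66,[84,10,7],[20,69,62,74,91]],"t":[{"ulp":41,"z":41},{"bem":47,"e":73,"f":25,"g":6,"kx":68,"rzf":47},{"bxv":48,"cds":76,"g":5,"nk":38,"vuh":69,"w":89},63,{"dw":67,"wt":92,"z":1}]}
After op 17 (replace /fct/4/0 19): {"fct":[48,{"b":90,"bf":77,"r":90},{"mtn":79,"yj":50,"zsp":43},66,[19,10,7],[20,69,62,74,91]],"t":[{"ulp":41,"z":41},{"bem":47,"e":73,"f":25,"g":6,"kx":68,"rzf":47},{"bxv":48,"cds":76,"g":5,"nk":38,"vuh":69,"w":89},63,{"dw":67,"wt":92,"z":1}]}
After op 18 (add /fct/1/mxt 75): {"fct":[48,{"b":90,"bf":77,"mxt":75,"r":90},{"mtn":79,"yj":50,"zsp":43},66,[19,10,7],[20,69,62,74,91]],"t":[{"ulp":41,"z":41},{"bem":47,"e":73,"f":25,"g":6,"kx":68,"rzf":47},{"bxv":48,"cds":76,"g":5,"nk":38,"vuh":69,"w":89},63,{"dw":67,"wt":92,"z":1}]}
After op 19 (add /fct/5/0 69): {"fct":[48,{"b":90,"bf":77,"mxt":75,"r":90},{"mtn":79,"yj":50,"zsp":43},66,[19,10,7],[69,20,69,62,74,91]],"t":[{"ulp":41,"z":41},{"bem":47,"e":73,"f":25,"g":6,"kx":68,"rzf":47},{"bxv":48,"cds":76,"g":5,"nk":38,"vuh":69,"w":89},63,{"dw":67,"wt":92,"z":1}]}
After op 20 (add /fct/4/0 14): {"fct":[48,{"b":90,"bf":77,"mxt":75,"r":90},{"mtn":79,"yj":50,"zsp":43},66,[14,19,10,7],[69,20,69,62,74,91]],"t":[{"ulp":41,"z":41},{"bem":47,"e":73,"f":25,"g":6,"kx":68,"rzf":47},{"bxv":48,"cds":76,"g":5,"nk":38,"vuh":69,"w":89},63,{"dw":67,"wt":92,"z":1}]}
After op 21 (remove /fct/5/3): {"fct":[48,{"b":90,"bf":77,"mxt":75,"r":90},{"mtn":79,"yj":50,"zsp":43},66,[14,19,10,7],[69,20,69,74,91]],"t":[{"ulp":41,"z":41},{"bem":47,"e":73,"f":25,"g":6,"kx":68,"rzf":47},{"bxv":48,"cds":76,"g":5,"nk":38,"vuh":69,"w":89},63,{"dw":67,"wt":92,"z":1}]}
After op 22 (add /fct/4 72): {"fct":[48,{"b":90,"bf":77,"mxt":75,"r":90},{"mtn":79,"yj":50,"zsp":43},66,72,[14,19,10,7],[69,20,69,74,91]],"t":[{"ulp":41,"z":41},{"bem":47,"e":73,"f":25,"g":6,"kx":68,"rzf":47},{"bxv":48,"cds":76,"g":5,"nk":38,"vuh":69,"w":89},63,{"dw":67,"wt":92,"z":1}]}

Answer: {"fct":[48,{"b":90,"bf":77,"mxt":75,"r":90},{"mtn":79,"yj":50,"zsp":43},66,72,[14,19,10,7],[69,20,69,74,91]],"t":[{"ulp":41,"z":41},{"bem":47,"e":73,"f":25,"g":6,"kx":68,"rzf":47},{"bxv":48,"cds":76,"g":5,"nk":38,"vuh":69,"w":89},63,{"dw":67,"wt":92,"z":1}]}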